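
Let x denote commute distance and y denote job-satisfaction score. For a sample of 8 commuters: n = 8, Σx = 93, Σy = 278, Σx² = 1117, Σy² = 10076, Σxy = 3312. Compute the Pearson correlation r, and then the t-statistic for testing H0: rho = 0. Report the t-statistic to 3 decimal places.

2.136

Numerator: nΣxy − (Σx)(Σy) = 8·3312 − (93)(278) = 642
Denominator: √[(nΣx²−(Σx)²)(nΣy²−(Σy)²)]
  nΣx²−(Σx)² = 8·1117 − 8649 = 287;  nΣy²−(Σy)² = 8·10076 − 77284 = 3324
  √(287·3324) = √953988 = 976.7231
r = 642 / 976.7231 = 0.6573
t = r·√(n−2)/√(1−r²) = 0.6573·√6 / √(1−0.432043) = 1.610050 / 0.753629 = 2.136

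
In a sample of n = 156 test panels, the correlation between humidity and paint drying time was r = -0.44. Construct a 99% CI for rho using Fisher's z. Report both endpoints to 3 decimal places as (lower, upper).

Fisher z: z_r = atanh(r) = ½·ln((1+(-0.44))/(1−(-0.44))) = -0.472231
SE(z) = 1/√(n−3) = 1/√153 = 0.080845
99% ⇒ z* = 2.576; margin = 2.576·0.080845 = 0.208257
CI on z-scale: (-0.680488, -0.263974)
Back-transform: tanh(-0.680488) = -0.591837, tanh(-0.263974) = -0.258009

(-0.592, -0.258)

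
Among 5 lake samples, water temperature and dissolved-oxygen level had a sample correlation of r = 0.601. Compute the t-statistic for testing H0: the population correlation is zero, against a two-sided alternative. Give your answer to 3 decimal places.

1.302

1 − r² = 1 − 0.361201 = 0.638799;  √(1−r²) = 0.799249
√(n−2) = √3 = 1.732051
t = r·√(n−2)/√(1−r²) = 0.601 · 1.732051 / 0.799249 = 1.302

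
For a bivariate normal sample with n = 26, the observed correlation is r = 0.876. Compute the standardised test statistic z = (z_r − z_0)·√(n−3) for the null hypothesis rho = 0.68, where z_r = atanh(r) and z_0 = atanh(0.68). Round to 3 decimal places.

z_r = atanh(0.876) = 1.358308,  z_0 = atanh(0.68) = 0.829114
SE = 1/√(n−3) = 1/√23 = 0.208514
z = (z_r − z_0)/SE = (1.358308 − 0.829114) / 0.208514 = 0.529194 / 0.208514 = 2.538

2.538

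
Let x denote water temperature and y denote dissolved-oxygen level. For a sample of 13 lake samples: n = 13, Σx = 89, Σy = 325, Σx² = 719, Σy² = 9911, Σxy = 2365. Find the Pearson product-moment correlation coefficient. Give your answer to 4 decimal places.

0.3163

Numerator: nΣxy − (Σx)(Σy) = 13·2365 − (89)(325) = 1820
Denominator: √[(nΣx²−(Σx)²)(nΣy²−(Σy)²)]
  nΣx²−(Σx)² = 13·719 − 7921 = 1426;  nΣy²−(Σy)² = 13·9911 − 105625 = 23218
  √(1426·23218) = √33108868 = 5754.0306
r = 1820 / 5754.0306 = 0.3163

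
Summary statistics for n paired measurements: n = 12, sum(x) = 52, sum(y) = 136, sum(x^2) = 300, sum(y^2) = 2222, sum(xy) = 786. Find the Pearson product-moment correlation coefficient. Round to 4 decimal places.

0.8724

Numerator: nΣxy − (Σx)(Σy) = 12·786 − (52)(136) = 2360
Denominator: √[(nΣx²−(Σx)²)(nΣy²−(Σy)²)]
  nΣx²−(Σx)² = 12·300 − 2704 = 896;  nΣy²−(Σy)² = 12·2222 − 18496 = 8168
  √(896·8168) = √7318528 = 2705.2778
r = 2360 / 2705.2778 = 0.8724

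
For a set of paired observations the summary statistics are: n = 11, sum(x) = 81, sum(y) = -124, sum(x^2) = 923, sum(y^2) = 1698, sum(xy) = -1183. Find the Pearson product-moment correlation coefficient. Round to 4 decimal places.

S_xy = nΣxy − ΣxΣy = 11·(-1183) − 81·(-124) = -13013 − (-10044) = -2969
S_xx = nΣx² − (Σx)² = 11·923 − 81² = 10153 − 6561 = 3592
S_yy = nΣy² − (Σy)² = 11·1698 − (-124)² = 18678 − 15376 = 3302
r = S_xy / √(S_xx·S_yy) = -2969 / √(3592·3302) = -2969 / √11860784 = -2969 / 3443.9489 = -0.8621

-0.8621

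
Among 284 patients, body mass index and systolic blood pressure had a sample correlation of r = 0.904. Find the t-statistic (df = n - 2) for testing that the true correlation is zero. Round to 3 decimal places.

1 − r² = 1 − 0.817216 = 0.182784;  √(1−r²) = 0.427532
√(n−2) = √282 = 16.792856
t = r·√(n−2)/√(1−r²) = 0.904 · 16.792856 / 0.427532 = 35.508

35.508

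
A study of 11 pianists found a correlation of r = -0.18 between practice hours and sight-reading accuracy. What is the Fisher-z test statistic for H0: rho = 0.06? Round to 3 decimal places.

Fisher z: atanh(-0.18) = -0.181983, atanh(0.06) = 0.060072
z = (z_r − z_0)·√(n−3) = (-0.181983 − 0.060072)·√8 = -0.242055 · 2.828427 = -0.685

-0.685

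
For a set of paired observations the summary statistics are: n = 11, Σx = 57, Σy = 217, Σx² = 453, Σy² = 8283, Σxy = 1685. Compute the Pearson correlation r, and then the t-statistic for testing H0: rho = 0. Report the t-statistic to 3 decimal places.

Numerator: nΣxy − (Σx)(Σy) = 11·1685 − (57)(217) = 6166
Denominator: √[(nΣx²−(Σx)²)(nΣy²−(Σy)²)]
  nΣx²−(Σx)² = 11·453 − 3249 = 1734;  nΣy²−(Σy)² = 11·8283 − 47089 = 44024
  √(1734·44024) = √76337616 = 8737.1400
r = 6166 / 8737.1400 = 0.7057
t = r·√(n−2)/√(1−r²) = 0.7057·√9 / √(1−0.498012) = 2.117100 / 0.708511 = 2.988

2.988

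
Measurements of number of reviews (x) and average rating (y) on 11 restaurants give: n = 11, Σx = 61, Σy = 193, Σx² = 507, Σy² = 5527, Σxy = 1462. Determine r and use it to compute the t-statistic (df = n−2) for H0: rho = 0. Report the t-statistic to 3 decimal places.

2.578

S_xy = nΣxy − ΣxΣy = 11·1462 − 61·193 = 16082 − 11773 = 4309
S_xx = nΣx² − (Σx)² = 11·507 − 61² = 5577 − 3721 = 1856
S_yy = nΣy² − (Σy)² = 11·5527 − 193² = 60797 − 37249 = 23548
r = S_xy / √(S_xx·S_yy) = 4309 / √(1856·23548) = 4309 / √43705088 = 4309 / 6610.9824 = 0.6518
t = r·√(n−2)/√(1−r²) = 0.6518·√9 / √(1−0.424843) = 1.955400 / 0.758391 = 2.578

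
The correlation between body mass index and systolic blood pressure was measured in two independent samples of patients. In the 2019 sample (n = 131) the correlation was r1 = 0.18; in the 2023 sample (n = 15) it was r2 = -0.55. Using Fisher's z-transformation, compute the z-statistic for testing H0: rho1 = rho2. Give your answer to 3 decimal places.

z1 = atanh(0.18) = 0.181983,  z2 = atanh(-0.55) = -0.618381
SE = √(1/(n1−3) + 1/(n2−3)) = √(1/128 + 1/12) = √(0.0078125 + 0.0833333) = √0.0911458 = 0.301904
z = (z1 − z2)/SE = (0.181983 − (-0.618381)) / 0.301904 = 0.800364 / 0.301904 = 2.651

2.651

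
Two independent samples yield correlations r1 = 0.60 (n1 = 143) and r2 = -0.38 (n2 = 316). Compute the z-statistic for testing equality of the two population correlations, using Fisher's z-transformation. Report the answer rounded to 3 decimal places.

Fisher z-transforms: z1 = atanh(0.60) = 0.693147, z2 = atanh(-0.38) = -0.400060; difference d = 1.093207
Var(d) = 1/140 + 1/313 = 0.0071429 + 0.0031949 = 0.0103378
z = d/√Var(d) = 1.093207 / √0.0103378 = 1.093207 / 0.101675 = 10.752

10.752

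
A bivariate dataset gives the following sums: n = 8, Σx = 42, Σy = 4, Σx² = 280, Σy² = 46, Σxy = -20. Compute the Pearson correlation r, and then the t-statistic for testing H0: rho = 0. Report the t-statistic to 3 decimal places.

S_xy = nΣxy − ΣxΣy = 8·(-20) − 42·4 = -160 − 168 = -328
S_xx = nΣx² − (Σx)² = 8·280 − 42² = 2240 − 1764 = 476
S_yy = nΣy² − (Σy)² = 8·46 − 4² = 368 − 16 = 352
r = S_xy / √(S_xx·S_yy) = -328 / √(476·352) = -328 / √167552 = -328 / 409.3312 = -0.8013
t = r·√(n−2)/√(1−r²) = -0.8013·√6 / √(1−0.642082) = -1.962776 / 0.598262 = -3.281

-3.281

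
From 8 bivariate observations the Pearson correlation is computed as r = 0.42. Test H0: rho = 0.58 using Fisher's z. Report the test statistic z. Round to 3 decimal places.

Fisher z: atanh(0.42) = 0.447692, atanh(0.58) = 0.662463
z = (z_r − z_0)·√(n−3) = (0.447692 − 0.662463)·√5 = -0.214771 · 2.236068 = -0.480

-0.480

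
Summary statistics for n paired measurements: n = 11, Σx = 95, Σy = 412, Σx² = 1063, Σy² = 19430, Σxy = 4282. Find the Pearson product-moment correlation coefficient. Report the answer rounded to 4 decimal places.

0.7350

S_xy = nΣxy − ΣxΣy = 11·4282 − 95·412 = 47102 − 39140 = 7962
S_xx = nΣx² − (Σx)² = 11·1063 − 95² = 11693 − 9025 = 2668
S_yy = nΣy² − (Σy)² = 11·19430 − 412² = 213730 − 169744 = 43986
r = S_xy / √(S_xx·S_yy) = 7962 / √(2668·43986) = 7962 / √117354648 = 7962 / 10833.0350 = 0.7350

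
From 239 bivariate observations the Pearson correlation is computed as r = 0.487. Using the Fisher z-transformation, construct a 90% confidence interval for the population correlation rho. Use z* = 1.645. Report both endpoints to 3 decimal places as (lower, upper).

(0.401, 0.564)

Fisher z: z_r = atanh(r) = ½·ln((1+0.487)/(1−0.487)) = 0.532120
SE(z) = 1/√(n−3) = 1/√236 = 0.065094
90% ⇒ z* = 1.645; margin = 1.645·0.065094 = 0.107080
CI on z-scale: (0.425040, 0.639200)
Back-transform: tanh(0.425040) = 0.401168, tanh(0.639200) = 0.564355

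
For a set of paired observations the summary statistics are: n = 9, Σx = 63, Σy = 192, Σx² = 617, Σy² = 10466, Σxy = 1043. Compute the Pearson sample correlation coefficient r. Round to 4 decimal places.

S_xy = nΣxy − ΣxΣy = 9·1043 − 63·192 = 9387 − 12096 = -2709
S_xx = nΣx² − (Σx)² = 9·617 − 63² = 5553 − 3969 = 1584
S_yy = nΣy² − (Σy)² = 9·10466 − 192² = 94194 − 36864 = 57330
r = S_xy / √(S_xx·S_yy) = -2709 / √(1584·57330) = -2709 / √90810720 = -2709 / 9529.4659 = -0.2843

-0.2843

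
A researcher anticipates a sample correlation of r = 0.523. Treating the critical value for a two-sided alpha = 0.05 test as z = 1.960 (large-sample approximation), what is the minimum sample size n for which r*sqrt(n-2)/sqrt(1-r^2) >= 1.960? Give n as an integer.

r√(n−2)/√(1−r²) ≥ 1.960  ⇔  n−2 ≥ (1.960)²·(1−r²)/r²
(1−r²)/r² = (1−0.273529)/0.273529 = 2.6559
n ≥ 2 + 3.8416·2.6559 = 2 + 10.2029 = 12.2029
⌈12.2029⌉ = 13

13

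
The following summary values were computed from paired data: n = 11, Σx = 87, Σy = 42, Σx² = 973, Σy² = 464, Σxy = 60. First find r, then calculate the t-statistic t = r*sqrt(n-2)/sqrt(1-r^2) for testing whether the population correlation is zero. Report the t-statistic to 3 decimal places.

Numerator: nΣxy − (Σx)(Σy) = 11·60 − (87)(42) = -2994
Denominator: √[(nΣx²−(Σx)²)(nΣy²−(Σy)²)]
  nΣx²−(Σx)² = 11·973 − 7569 = 3134;  nΣy²−(Σy)² = 11·464 − 1764 = 3340
  √(3134·3340) = √10467560 = 3235.3609
r = -2994 / 3235.3609 = -0.9254
t = r·√(n−2)/√(1−r²) = -0.9254·√9 / √(1−0.856365) = -2.776200 / 0.378992 = -7.325

-7.325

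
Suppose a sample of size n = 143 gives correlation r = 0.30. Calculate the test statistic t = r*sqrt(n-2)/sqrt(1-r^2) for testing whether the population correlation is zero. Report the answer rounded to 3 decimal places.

1 − r² = 1 − 0.0900 = 0.9100;  √(1−r²) = 0.953939
√(n−2) = √141 = 11.874342
t = r·√(n−2)/√(1−r²) = 0.30 · 11.874342 / 0.953939 = 3.734

3.734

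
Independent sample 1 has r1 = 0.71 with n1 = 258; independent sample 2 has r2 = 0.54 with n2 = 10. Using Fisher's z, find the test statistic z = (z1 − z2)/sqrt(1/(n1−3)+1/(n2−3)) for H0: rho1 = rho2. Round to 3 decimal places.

0.739

z1 = atanh(0.71) = 0.887184,  z2 = atanh(0.54) = 0.604156
SE = √(1/(n1−3) + 1/(n2−3)) = √(1/255 + 1/7) = √(0.0039216 + 0.1428571) = √0.1467787 = 0.383117
z = (z1 − z2)/SE = (0.887184 − 0.604156) / 0.383117 = 0.283028 / 0.383117 = 0.739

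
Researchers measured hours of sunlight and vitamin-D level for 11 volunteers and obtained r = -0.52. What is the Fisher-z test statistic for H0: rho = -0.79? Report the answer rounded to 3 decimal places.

1.400

z_r = atanh(-0.52) = -0.576340,  z_0 = atanh(-0.79) = -1.071432
SE = 1/√(n−3) = 1/√8 = 0.353553
z = (z_r − z_0)/SE = (-0.576340 − (-1.071432)) / 0.353553 = 0.495092 / 0.353553 = 1.400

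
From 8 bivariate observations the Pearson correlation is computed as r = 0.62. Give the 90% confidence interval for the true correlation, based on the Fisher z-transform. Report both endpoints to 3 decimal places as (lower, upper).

(-0.011, 0.898)

Fisher z: z_r = atanh(r) = ½·ln((1+0.62)/(1−0.62)) = 0.725005
SE(z) = 1/√(n−3) = 1/√5 = 0.447214
90% ⇒ z* = 1.645; margin = 1.645·0.447214 = 0.735667
CI on z-scale: (-0.010662, 1.460672)
Back-transform: tanh(-0.010662) = -0.010662, tanh(1.460672) = 0.897783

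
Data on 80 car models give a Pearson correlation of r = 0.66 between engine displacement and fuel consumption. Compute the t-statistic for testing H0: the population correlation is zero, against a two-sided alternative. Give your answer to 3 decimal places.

1 − r² = 1 − 0.4356 = 0.5644;  √(1−r²) = 0.751266
√(n−2) = √78 = 8.831761
t = r·√(n−2)/√(1−r²) = 0.66 · 8.831761 / 0.751266 = 7.759

7.759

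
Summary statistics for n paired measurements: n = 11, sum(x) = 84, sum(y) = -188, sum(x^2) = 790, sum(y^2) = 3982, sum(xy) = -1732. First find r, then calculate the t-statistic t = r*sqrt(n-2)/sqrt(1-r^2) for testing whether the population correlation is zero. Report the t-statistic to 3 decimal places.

Numerator: nΣxy − (Σx)(Σy) = 11·(-1732) − (84)(-188) = -3260
Denominator: √[(nΣx²−(Σx)²)(nΣy²−(Σy)²)]
  nΣx²−(Σx)² = 11·790 − 7056 = 1634;  nΣy²−(Σy)² = 11·3982 − 35344 = 8458
  √(1634·8458) = √13820372 = 3717.5761
r = -3260 / 3717.5761 = -0.8769
t = r·√(n−2)/√(1−r²) = -0.8769·√9 / √(1−0.768954) = -2.630700 / 0.480672 = -5.473

-5.473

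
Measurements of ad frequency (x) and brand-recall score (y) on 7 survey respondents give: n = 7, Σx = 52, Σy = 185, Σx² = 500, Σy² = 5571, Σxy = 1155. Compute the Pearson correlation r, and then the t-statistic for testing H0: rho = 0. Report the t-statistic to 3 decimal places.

-2.858

Numerator: nΣxy − (Σx)(Σy) = 7·1155 − (52)(185) = -1535
Denominator: √[(nΣx²−(Σx)²)(nΣy²−(Σy)²)]
  nΣx²−(Σx)² = 7·500 − 2704 = 796;  nΣy²−(Σy)² = 7·5571 − 34225 = 4772
  √(796·4772) = √3798512 = 1948.9772
r = -1535 / 1948.9772 = -0.7876
t = r·√(n−2)/√(1−r²) = -0.7876·√5 / √(1−0.620314) = -1.761127 / 0.616187 = -2.858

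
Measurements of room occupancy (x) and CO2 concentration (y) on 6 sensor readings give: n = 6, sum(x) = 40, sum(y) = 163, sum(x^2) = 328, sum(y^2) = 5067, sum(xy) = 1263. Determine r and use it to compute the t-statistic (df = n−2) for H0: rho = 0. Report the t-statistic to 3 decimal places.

S_xy = nΣxy − ΣxΣy = 6·1263 − 40·163 = 7578 − 6520 = 1058
S_xx = nΣx² − (Σx)² = 6·328 − 40² = 1968 − 1600 = 368
S_yy = nΣy² − (Σy)² = 6·5067 − 163² = 30402 − 26569 = 3833
r = S_xy / √(S_xx·S_yy) = 1058 / √(368·3833) = 1058 / √1410544 = 1058 / 1187.6633 = 0.8908
t = r·√(n−2)/√(1−r²) = 0.8908·√4 / √(1−0.793525) = 1.781600 / 0.454395 = 3.921

3.921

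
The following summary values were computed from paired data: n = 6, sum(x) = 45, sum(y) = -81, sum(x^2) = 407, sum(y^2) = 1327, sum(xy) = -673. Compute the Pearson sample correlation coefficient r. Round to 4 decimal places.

S_xy = nΣxy − ΣxΣy = 6·(-673) − 45·(-81) = -4038 − (-3645) = -393
S_xx = nΣx² − (Σx)² = 6·407 − 45² = 2442 − 2025 = 417
S_yy = nΣy² − (Σy)² = 6·1327 − (-81)² = 7962 − 6561 = 1401
r = S_xy / √(S_xx·S_yy) = -393 / √(417·1401) = -393 / √584217 = -393 / 764.3409 = -0.5142

-0.5142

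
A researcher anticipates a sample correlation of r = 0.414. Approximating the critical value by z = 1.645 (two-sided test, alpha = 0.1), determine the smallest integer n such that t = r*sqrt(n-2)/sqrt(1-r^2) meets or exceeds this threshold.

16

Need r·√(n−2)/√(1−r²) ≥ 1.645
√(n−2) ≥ 1.645·√(1−0.171396) / 0.414 = 1.645·0.910277 / 0.414 = 3.6169
n−2 ≥ 13.0820  ⇒  n ≥ 15.0820
Smallest integer n = 16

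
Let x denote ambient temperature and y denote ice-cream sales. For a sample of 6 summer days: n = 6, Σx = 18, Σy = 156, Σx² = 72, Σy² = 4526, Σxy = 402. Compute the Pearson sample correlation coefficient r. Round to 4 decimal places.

-0.7176

S_xy = nΣxy − ΣxΣy = 6·402 − 18·156 = 2412 − 2808 = -396
S_xx = nΣx² − (Σx)² = 6·72 − 18² = 432 − 324 = 108
S_yy = nΣy² − (Σy)² = 6·4526 − 156² = 27156 − 24336 = 2820
r = S_xy / √(S_xx·S_yy) = -396 / √(108·2820) = -396 / √304560 = -396 / 551.8695 = -0.7176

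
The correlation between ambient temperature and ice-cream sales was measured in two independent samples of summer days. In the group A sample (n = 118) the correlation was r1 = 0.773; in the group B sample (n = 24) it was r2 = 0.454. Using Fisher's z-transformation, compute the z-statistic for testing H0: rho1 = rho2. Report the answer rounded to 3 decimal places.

Fisher z-transforms: z1 = atanh(0.773) = 1.027739, z2 = atanh(0.454) = 0.489727; difference d = 0.538012
Var(d) = 1/115 + 1/21 = 0.0086957 + 0.0476190 = 0.0563147
z = d/√Var(d) = 0.538012 / √0.0563147 = 0.538012 / 0.237307 = 2.267

2.267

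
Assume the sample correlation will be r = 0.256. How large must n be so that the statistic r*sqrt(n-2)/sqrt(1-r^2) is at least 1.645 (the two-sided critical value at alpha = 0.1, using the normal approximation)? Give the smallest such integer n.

Need r·√(n−2)/√(1−r²) ≥ 1.645
√(n−2) ≥ 1.645·√(1−0.065536) / 0.256 = 1.645·0.966677 / 0.256 = 6.2117
n−2 ≥ 38.5852  ⇒  n ≥ 40.5852
Smallest integer n = 41

41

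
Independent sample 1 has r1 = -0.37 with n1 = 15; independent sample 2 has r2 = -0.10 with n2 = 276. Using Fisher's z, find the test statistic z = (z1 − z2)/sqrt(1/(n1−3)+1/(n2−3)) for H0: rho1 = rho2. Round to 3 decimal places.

-0.977

Fisher z-transforms: z1 = atanh(-0.37) = -0.388423, z2 = atanh(-0.10) = -0.100335; difference d = -0.288088
Var(d) = 1/12 + 1/273 = 0.0833333 + 0.0036630 = 0.0869963
z = d/√Var(d) = -0.288088 / √0.0869963 = -0.288088 / 0.294951 = -0.977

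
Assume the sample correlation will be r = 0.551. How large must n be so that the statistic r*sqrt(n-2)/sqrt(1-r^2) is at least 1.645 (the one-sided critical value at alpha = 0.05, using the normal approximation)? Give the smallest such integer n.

9

Need r·√(n−2)/√(1−r²) ≥ 1.645
√(n−2) ≥ 1.645·√(1−0.303601) / 0.551 = 1.645·0.834505 / 0.551 = 2.4914
n−2 ≥ 6.2071  ⇒  n ≥ 8.2071
Smallest integer n = 9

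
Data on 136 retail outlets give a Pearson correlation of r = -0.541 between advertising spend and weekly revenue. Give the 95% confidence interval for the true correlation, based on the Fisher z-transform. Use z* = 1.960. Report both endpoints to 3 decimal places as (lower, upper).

(-0.650, -0.410)

Fisher z: z_r = atanh(r) = ½·ln((1+(-0.541))/(1−(-0.541))) = -0.605568
SE(z) = 1/√(n−3) = 1/√133 = 0.086711
95% ⇒ z* = 1.960; margin = 1.960·0.086711 = 0.169954
CI on z-scale: (-0.775522, -0.435614)
Back-transform: tanh(-0.775522) = -0.650129, tanh(-0.435614) = -0.410002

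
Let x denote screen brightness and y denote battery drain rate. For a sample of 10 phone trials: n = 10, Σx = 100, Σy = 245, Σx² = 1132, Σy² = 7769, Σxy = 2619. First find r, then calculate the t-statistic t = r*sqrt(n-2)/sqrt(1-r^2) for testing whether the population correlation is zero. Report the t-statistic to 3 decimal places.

1.057

Numerator: nΣxy − (Σx)(Σy) = 10·2619 − (100)(245) = 1690
Denominator: √[(nΣx²−(Σx)²)(nΣy²−(Σy)²)]
  nΣx²−(Σx)² = 10·1132 − 10000 = 1320;  nΣy²−(Σy)² = 10·7769 − 60025 = 17665
  √(1320·17665) = √23317800 = 4828.8508
r = 1690 / 4828.8508 = 0.3500
t = r·√(n−2)/√(1−r²) = 0.3500·√8 / √(1−0.122500) = 0.989949 / 0.936750 = 1.057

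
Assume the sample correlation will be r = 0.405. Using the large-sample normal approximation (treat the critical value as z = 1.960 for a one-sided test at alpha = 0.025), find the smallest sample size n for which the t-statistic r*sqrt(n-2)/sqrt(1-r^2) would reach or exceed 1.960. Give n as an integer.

r√(n−2)/√(1−r²) ≥ 1.960  ⇔  n−2 ≥ (1.960)²·(1−r²)/r²
(1−r²)/r² = (1−0.164025)/0.164025 = 5.0966
n ≥ 2 + 3.8416·5.0966 = 2 + 19.5791 = 21.5791
⌈21.5791⌉ = 22

22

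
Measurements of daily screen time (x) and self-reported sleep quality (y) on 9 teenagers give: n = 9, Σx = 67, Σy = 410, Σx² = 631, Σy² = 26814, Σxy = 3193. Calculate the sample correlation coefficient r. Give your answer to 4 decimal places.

0.1357

Numerator: nΣxy − (Σx)(Σy) = 9·3193 − (67)(410) = 1267
Denominator: √[(nΣx²−(Σx)²)(nΣy²−(Σy)²)]
  nΣx²−(Σx)² = 9·631 − 4489 = 1190;  nΣy²−(Σy)² = 9·26814 − 168100 = 73226
  √(1190·73226) = √87138940 = 9334.8240
r = 1267 / 9334.8240 = 0.1357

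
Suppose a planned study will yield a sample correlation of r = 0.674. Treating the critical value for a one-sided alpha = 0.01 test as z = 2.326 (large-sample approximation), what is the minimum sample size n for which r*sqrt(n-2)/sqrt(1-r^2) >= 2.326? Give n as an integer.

9

r√(n−2)/√(1−r²) ≥ 2.326  ⇔  n−2 ≥ (2.326)²·(1−r²)/r²
(1−r²)/r² = (1−0.454276)/0.454276 = 1.2013
n ≥ 2 + 5.410276·1.2013 = 2 + 6.4994 = 8.4994
⌈8.4994⌉ = 9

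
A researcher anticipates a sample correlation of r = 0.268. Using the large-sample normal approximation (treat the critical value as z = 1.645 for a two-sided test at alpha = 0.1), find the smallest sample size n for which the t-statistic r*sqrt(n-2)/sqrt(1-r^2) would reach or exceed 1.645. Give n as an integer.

37

Need r·√(n−2)/√(1−r²) ≥ 1.645
√(n−2) ≥ 1.645·√(1−0.071824) / 0.268 = 1.645·0.963419 / 0.268 = 5.9135
n−2 ≥ 34.9695  ⇒  n ≥ 36.9695
Smallest integer n = 37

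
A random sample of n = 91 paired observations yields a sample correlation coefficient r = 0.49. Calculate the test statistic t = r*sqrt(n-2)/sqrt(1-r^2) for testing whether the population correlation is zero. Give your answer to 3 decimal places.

5.303

1 − r² = 1 − 0.2401 = 0.7599;  √(1−r²) = 0.871722
√(n−2) = √89 = 9.433981
t = r·√(n−2)/√(1−r²) = 0.49 · 9.433981 / 0.871722 = 5.303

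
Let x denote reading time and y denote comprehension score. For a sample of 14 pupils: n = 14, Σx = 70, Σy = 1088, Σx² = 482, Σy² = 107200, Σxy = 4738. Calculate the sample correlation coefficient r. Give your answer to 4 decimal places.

Numerator: nΣxy − (Σx)(Σy) = 14·4738 − (70)(1088) = -9828
Denominator: √[(nΣx²−(Σx)²)(nΣy²−(Σy)²)]
  nΣx²−(Σx)² = 14·482 − 4900 = 1848;  nΣy²−(Σy)² = 14·107200 − 1183744 = 317056
  √(1848·317056) = √585919488 = 24205.7739
r = -9828 / 24205.7739 = -0.4060

-0.4060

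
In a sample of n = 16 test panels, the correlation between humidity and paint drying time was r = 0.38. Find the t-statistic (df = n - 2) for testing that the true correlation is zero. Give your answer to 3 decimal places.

1.537

t = r·√(n−2) / √(1−r²) with r = 0.38, n = 16
  = 0.38·√14 / √(1 − 0.1444)
  = 0.38·3.741657 / 0.924986
  = 1.421830 / 0.924986 = 1.537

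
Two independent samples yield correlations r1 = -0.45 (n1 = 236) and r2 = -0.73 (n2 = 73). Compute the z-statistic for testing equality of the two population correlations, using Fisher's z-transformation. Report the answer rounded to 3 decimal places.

z1 = atanh(-0.45) = -0.484700,  z2 = atanh(-0.73) = -0.928727
SE = √(1/(n1−3) + 1/(n2−3)) = √(1/233 + 1/70) = √(0.0042918 + 0.0142857) = √0.0185775 = 0.136299
z = (z1 − z2)/SE = (-0.484700 − (-0.928727)) / 0.136299 = 0.444027 / 0.136299 = 3.258

3.258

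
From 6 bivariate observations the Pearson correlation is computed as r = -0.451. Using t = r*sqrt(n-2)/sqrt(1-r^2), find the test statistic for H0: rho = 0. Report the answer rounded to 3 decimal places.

t = r·√(n−2) / √(1−r²) with r = -0.451, n = 6
  = -0.451·√4 / √(1 − 0.203401)
  = -0.451·2.000000 / 0.892524
  = -0.902000 / 0.892524 = -1.011

-1.011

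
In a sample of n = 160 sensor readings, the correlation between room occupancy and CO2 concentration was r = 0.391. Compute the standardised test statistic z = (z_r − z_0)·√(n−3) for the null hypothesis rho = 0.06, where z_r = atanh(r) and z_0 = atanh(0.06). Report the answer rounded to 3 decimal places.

Fisher z: atanh(0.391) = 0.412980, atanh(0.06) = 0.060072
z = (z_r − z_0)·√(n−3) = (0.412980 − 0.060072)·√157 = 0.352908 · 12.529964 = 4.422

4.422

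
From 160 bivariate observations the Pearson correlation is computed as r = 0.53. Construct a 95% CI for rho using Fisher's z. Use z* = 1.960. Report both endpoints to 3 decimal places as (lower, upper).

Fisher z: z_r = atanh(r) = ½·ln((1+0.53)/(1−0.53)) = 0.590145
SE(z) = 1/√(n−3) = 1/√157 = 0.079809
95% ⇒ z* = 1.960; margin = 1.960·0.079809 = 0.156426
CI on z-scale: (0.433719, 0.746571)
Back-transform: tanh(0.433719) = 0.408425, tanh(0.746571) = 0.633099

(0.408, 0.633)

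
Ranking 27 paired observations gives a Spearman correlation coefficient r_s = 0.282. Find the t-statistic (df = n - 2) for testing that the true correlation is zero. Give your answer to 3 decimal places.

t = r_s·√(n−2) / √(1−r_s²) with r_s = 0.282, n = 27
  = 0.282·√25 / √(1 − 0.079524)
  = 0.282·5.000000 / 0.959414
  = 1.410000 / 0.959414 = 1.470

1.470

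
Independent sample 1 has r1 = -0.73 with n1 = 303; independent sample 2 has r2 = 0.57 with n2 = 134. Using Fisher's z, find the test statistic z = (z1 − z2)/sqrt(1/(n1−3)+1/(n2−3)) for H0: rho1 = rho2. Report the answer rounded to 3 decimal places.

-15.052

z1 = atanh(-0.73) = -0.928727,  z2 = atanh(0.57) = 0.647523
SE = √(1/(n1−3) + 1/(n2−3)) = √(1/300 + 1/131) = √(0.0033333 + 0.0076336) = √0.0109669 = 0.104723
z = (z1 − z2)/SE = (-0.928727 − 0.647523) / 0.104723 = -1.576250 / 0.104723 = -15.052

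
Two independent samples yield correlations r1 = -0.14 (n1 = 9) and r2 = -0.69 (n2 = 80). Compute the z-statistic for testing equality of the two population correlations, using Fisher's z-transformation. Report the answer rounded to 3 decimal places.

1.668

Fisher z-transforms: z1 = atanh(-0.14) = -0.140926, z2 = atanh(-0.69) = -0.847956; difference d = 0.707030
Var(d) = 1/6 + 1/77 = 0.1666667 + 0.0129870 = 0.1796537
z = d/√Var(d) = 0.707030 / √0.1796537 = 0.707030 / 0.423856 = 1.668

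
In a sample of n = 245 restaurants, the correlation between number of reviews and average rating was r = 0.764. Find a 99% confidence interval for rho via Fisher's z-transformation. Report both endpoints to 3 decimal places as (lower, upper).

z_r = atanh(0.764) = 1.005754;  SE = 1/√(n−3) = 1/√242 = 0.064282
z-limits: 1.005754 ± 2.576·0.064282 = 1.005754 ± 0.165590 = [0.840164, 1.171344]
ρ-limits: (tanh 0.840164, tanh 1.171344) = (0.686, 0.825)

(0.686, 0.825)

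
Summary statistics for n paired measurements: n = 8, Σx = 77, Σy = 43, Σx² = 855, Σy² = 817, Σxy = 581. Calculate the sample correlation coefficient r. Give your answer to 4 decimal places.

Numerator: nΣxy − (Σx)(Σy) = 8·581 − (77)(43) = 1337
Denominator: √[(nΣx²−(Σx)²)(nΣy²−(Σy)²)]
  nΣx²−(Σx)² = 8·855 − 5929 = 911;  nΣy²−(Σy)² = 8·817 − 1849 = 4687
  √(911·4687) = √4269857 = 2066.3632
r = 1337 / 2066.3632 = 0.6470

0.6470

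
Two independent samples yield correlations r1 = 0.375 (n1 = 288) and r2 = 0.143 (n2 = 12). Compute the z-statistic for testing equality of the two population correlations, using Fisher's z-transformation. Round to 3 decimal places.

z1 = atanh(0.375) = 0.394229,  z2 = atanh(0.143) = 0.143987
SE = √(1/(n1−3) + 1/(n2−3)) = √(1/285 + 1/9) = √(0.0035088 + 0.1111111) = √0.1146199 = 0.338556
z = (z1 − z2)/SE = (0.394229 − 0.143987) / 0.338556 = 0.250242 / 0.338556 = 0.739

0.739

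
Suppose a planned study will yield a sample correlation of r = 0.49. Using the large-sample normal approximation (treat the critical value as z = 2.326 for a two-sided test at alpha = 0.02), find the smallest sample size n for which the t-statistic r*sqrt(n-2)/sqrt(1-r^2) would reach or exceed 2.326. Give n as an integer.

r√(n−2)/√(1−r²) ≥ 2.326  ⇔  n−2 ≥ (2.326)²·(1−r²)/r²
(1−r²)/r² = (1−0.2401)/0.2401 = 3.1649
n ≥ 2 + 5.410276·3.1649 = 2 + 17.1230 = 19.1230
⌈19.1230⌉ = 20

20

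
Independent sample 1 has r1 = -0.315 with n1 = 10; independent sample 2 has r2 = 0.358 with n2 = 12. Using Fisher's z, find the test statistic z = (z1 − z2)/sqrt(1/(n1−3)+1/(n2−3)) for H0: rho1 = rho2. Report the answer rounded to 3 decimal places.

-1.390

z1 = atanh(-0.315) = -0.326087,  z2 = atanh(0.358) = 0.374590
SE = √(1/(n1−3) + 1/(n2−3)) = √(1/7 + 1/9) = √(0.1428571 + 0.1111111) = √0.2539682 = 0.503953
z = (z1 − z2)/SE = (-0.326087 − 0.374590) / 0.503953 = -0.700677 / 0.503953 = -1.390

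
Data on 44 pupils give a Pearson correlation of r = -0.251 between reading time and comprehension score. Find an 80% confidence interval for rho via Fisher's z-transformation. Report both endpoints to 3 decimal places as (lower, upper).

(-0.427, -0.056)

z_r = atanh(-0.251) = -0.256480;  SE = 1/√(n−3) = 1/√41 = 0.156174
z-limits: -0.256480 ± 1.282·0.156174 = -0.256480 ± 0.200215 = [-0.456695, -0.056265]
ρ-limits: (tanh -0.456695, tanh -0.056265) = (-0.427, -0.056)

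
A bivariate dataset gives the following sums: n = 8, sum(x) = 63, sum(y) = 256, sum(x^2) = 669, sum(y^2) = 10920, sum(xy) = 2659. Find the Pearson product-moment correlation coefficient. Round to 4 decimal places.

S_xy = nΣxy − ΣxΣy = 8·2659 − 63·256 = 21272 − 16128 = 5144
S_xx = nΣx² − (Σx)² = 8·669 − 63² = 5352 − 3969 = 1383
S_yy = nΣy² − (Σy)² = 8·10920 − 256² = 87360 − 65536 = 21824
r = S_xy / √(S_xx·S_yy) = 5144 / √(1383·21824) = 5144 / √30182592 = 5144 / 5493.8686 = 0.9363

0.9363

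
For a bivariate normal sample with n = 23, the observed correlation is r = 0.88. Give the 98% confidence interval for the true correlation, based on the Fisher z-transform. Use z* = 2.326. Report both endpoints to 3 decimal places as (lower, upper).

(0.694, 0.956)

z_r = atanh(0.88) = 1.375768;  SE = 1/√(n−3) = 1/√20 = 0.223607
z-limits: 1.375768 ± 2.326·0.223607 = 1.375768 ± 0.520110 = [0.855658, 1.895878]
ρ-limits: (tanh 0.855658, tanh 1.895878) = (0.694, 0.956)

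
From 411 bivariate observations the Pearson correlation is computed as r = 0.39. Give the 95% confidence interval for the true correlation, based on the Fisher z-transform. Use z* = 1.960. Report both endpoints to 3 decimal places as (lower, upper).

(0.305, 0.469)

Fisher z: z_r = atanh(r) = ½·ln((1+0.39)/(1−0.39)) = 0.411800
SE(z) = 1/√(n−3) = 1/√408 = 0.049507
95% ⇒ z* = 1.960; margin = 1.960·0.049507 = 0.097034
CI on z-scale: (0.314766, 0.508834)
Back-transform: tanh(0.314766) = 0.304767, tanh(0.508834) = 0.469036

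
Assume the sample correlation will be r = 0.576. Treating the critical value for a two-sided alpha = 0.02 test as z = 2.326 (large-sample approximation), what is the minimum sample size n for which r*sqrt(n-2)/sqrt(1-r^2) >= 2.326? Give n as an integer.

Need r·√(n−2)/√(1−r²) ≥ 2.326
√(n−2) ≥ 2.326·√(1−0.331776) / 0.576 = 2.326·0.817450 / 0.576 = 3.3010
n−2 ≥ 10.8966  ⇒  n ≥ 12.8966
Smallest integer n = 13

13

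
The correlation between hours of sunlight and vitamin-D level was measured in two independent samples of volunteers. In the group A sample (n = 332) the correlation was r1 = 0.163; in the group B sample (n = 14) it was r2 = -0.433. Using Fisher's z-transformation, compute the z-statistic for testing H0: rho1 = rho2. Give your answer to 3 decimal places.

Fisher z-transforms: z1 = atanh(0.163) = 0.164467, z2 = atanh(-0.433) = -0.463583; difference d = 0.628050
Var(d) = 1/329 + 1/11 = 0.0030395 + 0.0909091 = 0.0939486
z = d/√Var(d) = 0.628050 / √0.0939486 = 0.628050 / 0.306510 = 2.049

2.049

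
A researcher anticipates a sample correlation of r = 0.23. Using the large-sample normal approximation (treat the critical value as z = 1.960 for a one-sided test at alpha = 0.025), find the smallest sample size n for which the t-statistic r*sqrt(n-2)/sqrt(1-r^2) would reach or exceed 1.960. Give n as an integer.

r√(n−2)/√(1−r²) ≥ 1.960  ⇔  n−2 ≥ (1.960)²·(1−r²)/r²
(1−r²)/r² = (1−0.0529)/0.0529 = 17.9036
n ≥ 2 + 3.8416·17.9036 = 2 + 68.7785 = 70.7785
⌈70.7785⌉ = 71

71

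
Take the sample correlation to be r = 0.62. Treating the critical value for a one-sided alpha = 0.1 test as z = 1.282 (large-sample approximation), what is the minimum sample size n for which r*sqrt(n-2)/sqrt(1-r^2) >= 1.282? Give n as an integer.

r√(n−2)/√(1−r²) ≥ 1.282  ⇔  n−2 ≥ (1.282)²·(1−r²)/r²
(1−r²)/r² = (1−0.3844)/0.3844 = 1.6015
n ≥ 2 + 1.643524·1.6015 = 2 + 2.6321 = 4.6321
⌈4.6321⌉ = 5

5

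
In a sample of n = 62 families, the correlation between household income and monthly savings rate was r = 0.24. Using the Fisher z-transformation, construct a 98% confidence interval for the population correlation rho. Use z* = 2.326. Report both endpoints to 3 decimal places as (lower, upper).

Fisher z: z_r = atanh(r) = ½·ln((1+0.24)/(1−0.24)) = 0.244774
SE(z) = 1/√(n−3) = 1/√59 = 0.130189
98% ⇒ z* = 2.326; margin = 2.326·0.130189 = 0.302820
CI on z-scale: (-0.058046, 0.547594)
Back-transform: tanh(-0.058046) = -0.057981, tanh(0.547594) = 0.498715

(-0.058, 0.499)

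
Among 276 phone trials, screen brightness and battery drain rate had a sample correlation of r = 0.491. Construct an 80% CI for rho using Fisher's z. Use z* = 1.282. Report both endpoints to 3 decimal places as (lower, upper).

Fisher z: z_r = atanh(r) = ½·ln((1+0.491)/(1−0.491)) = 0.537377
SE(z) = 1/√(n−3) = 1/√273 = 0.060523
80% ⇒ z* = 1.282; margin = 1.282·0.060523 = 0.077590
CI on z-scale: (0.459787, 0.614967)
Back-transform: tanh(0.459787) = 0.429911, tanh(0.614967) = 0.547614

(0.430, 0.548)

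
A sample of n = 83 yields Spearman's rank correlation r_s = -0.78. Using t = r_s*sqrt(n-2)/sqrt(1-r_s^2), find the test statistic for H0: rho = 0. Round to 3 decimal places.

-11.218

t = r_s·√(n−2) / √(1−r_s²) with r_s = -0.78, n = 83
  = -0.78·√81 / √(1 − 0.6084)
  = -0.78·9.000000 / 0.625780
  = -7.020000 / 0.625780 = -11.218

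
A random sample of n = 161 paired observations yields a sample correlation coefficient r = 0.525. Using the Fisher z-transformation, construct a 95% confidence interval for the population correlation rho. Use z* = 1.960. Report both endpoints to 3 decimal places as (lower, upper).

Fisher z: z_r = atanh(r) = ½·ln((1+0.525)/(1−0.525)) = 0.583217
SE(z) = 1/√(n−3) = 1/√158 = 0.079556
95% ⇒ z* = 1.960; margin = 1.960·0.079556 = 0.155930
CI on z-scale: (0.427287, 0.739147)
Back-transform: tanh(0.427287) = 0.403052, tanh(0.739147) = 0.628630

(0.403, 0.629)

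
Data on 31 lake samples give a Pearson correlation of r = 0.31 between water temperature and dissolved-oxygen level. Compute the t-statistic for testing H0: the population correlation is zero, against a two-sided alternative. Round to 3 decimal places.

t = r·√(n−2) / √(1−r²) with r = 0.31, n = 31
  = 0.31·√29 / √(1 − 0.0961)
  = 0.31·5.385165 / 0.950737
  = 1.669401 / 0.950737 = 1.756

1.756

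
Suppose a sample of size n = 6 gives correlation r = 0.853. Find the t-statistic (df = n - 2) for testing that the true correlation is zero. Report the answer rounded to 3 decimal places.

3.269

1 − r² = 1 − 0.727609 = 0.272391;  √(1−r²) = 0.521911
√(n−2) = √4 = 2.000000
t = r·√(n−2)/√(1−r²) = 0.853 · 2.000000 / 0.521911 = 3.269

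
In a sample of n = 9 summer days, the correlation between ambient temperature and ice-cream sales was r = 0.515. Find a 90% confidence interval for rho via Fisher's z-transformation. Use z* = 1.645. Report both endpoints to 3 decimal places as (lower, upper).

z_r = atanh(0.515) = 0.569511;  SE = 1/√(n−3) = 1/√6 = 0.408248
z-limits: 0.569511 ± 1.645·0.408248 = 0.569511 ± 0.671568 = [-0.102057, 1.241079]
ρ-limits: (tanh -0.102057, tanh 1.241079) = (-0.102, 0.846)

(-0.102, 0.846)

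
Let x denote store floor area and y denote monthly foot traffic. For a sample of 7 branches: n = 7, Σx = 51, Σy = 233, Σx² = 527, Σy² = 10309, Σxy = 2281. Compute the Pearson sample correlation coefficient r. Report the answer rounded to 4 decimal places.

S_xy = nΣxy − ΣxΣy = 7·2281 − 51·233 = 15967 − 11883 = 4084
S_xx = nΣx² − (Σx)² = 7·527 − 51² = 3689 − 2601 = 1088
S_yy = nΣy² − (Σy)² = 7·10309 − 233² = 72163 − 54289 = 17874
r = S_xy / √(S_xx·S_yy) = 4084 / √(1088·17874) = 4084 / √19446912 = 4084 / 4409.8653 = 0.9261

0.9261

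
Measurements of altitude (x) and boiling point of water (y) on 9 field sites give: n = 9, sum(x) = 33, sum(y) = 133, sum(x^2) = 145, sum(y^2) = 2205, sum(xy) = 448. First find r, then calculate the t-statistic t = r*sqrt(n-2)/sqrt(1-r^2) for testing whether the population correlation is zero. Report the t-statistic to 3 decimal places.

-1.624

S_xy = nΣxy − ΣxΣy = 9·448 − 33·133 = 4032 − 4389 = -357
S_xx = nΣx² − (Σx)² = 9·145 − 33² = 1305 − 1089 = 216
S_yy = nΣy² − (Σy)² = 9·2205 − 133² = 19845 − 17689 = 2156
r = S_xy / √(S_xx·S_yy) = -357 / √(216·2156) = -357 / √465696 = -357 / 682.4192 = -0.5231
t = r·√(n−2)/√(1−r²) = -0.5231·√7 / √(1−0.273634) = -1.383993 / 0.852271 = -1.624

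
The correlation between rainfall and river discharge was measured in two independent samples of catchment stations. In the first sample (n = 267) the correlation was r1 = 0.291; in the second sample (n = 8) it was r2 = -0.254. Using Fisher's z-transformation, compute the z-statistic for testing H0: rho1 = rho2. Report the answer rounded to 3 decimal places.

Fisher z-transforms: z1 = atanh(0.291) = 0.299658, z2 = atanh(-0.254) = -0.259684; difference d = 0.559342
Var(d) = 1/264 + 1/5 = 0.0037879 + 0.2000000 = 0.2037879
z = d/√Var(d) = 0.559342 / √0.2037879 = 0.559342 / 0.451429 = 1.239

1.239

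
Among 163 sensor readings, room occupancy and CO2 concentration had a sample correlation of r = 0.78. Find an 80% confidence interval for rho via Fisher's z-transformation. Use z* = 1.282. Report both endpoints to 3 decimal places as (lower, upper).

(0.737, 0.817)

Fisher z: z_r = atanh(r) = ½·ln((1+0.78)/(1−0.78)) = 1.045371
SE(z) = 1/√(n−3) = 1/√160 = 0.079057
80% ⇒ z* = 1.282; margin = 1.282·0.079057 = 0.101351
CI on z-scale: (0.944020, 1.146722)
Back-transform: tanh(0.944020) = 0.737064, tanh(1.146722) = 0.816665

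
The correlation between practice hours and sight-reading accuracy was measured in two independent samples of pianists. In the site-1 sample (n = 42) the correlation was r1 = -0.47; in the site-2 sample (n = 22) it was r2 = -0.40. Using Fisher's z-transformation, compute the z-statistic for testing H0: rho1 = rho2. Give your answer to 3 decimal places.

-0.309

Fisher z-transforms: z1 = atanh(-0.47) = -0.510070, z2 = atanh(-0.40) = -0.423649; difference d = -0.086421
Var(d) = 1/39 + 1/19 = 0.0256410 + 0.0526316 = 0.0782726
z = d/√Var(d) = -0.086421 / √0.0782726 = -0.086421 / 0.279772 = -0.309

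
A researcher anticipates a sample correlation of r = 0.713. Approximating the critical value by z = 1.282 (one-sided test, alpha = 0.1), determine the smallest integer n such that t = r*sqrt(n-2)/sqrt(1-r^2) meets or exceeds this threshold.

Need r·√(n−2)/√(1−r²) ≥ 1.282
√(n−2) ≥ 1.282·√(1−0.508369) / 0.713 = 1.282·0.701164 / 0.713 = 1.2607
n−2 ≥ 1.5894  ⇒  n ≥ 3.5894
Smallest integer n = 4

4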